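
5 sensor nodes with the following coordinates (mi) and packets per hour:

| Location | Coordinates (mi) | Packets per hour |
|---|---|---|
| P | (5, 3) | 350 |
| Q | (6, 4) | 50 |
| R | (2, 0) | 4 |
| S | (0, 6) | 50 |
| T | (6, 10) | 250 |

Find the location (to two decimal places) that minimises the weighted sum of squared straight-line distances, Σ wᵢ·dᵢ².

The minimiser of Σwᵢ‖p−pᵢ‖² is the weighted centroid p* = (Σwᵢpᵢ)/(Σwᵢ).
Σwᵢ = 704.
Σwᵢxᵢ = 350·5 + 50·6 + 4·2 + 50·0 + 250·6 = 3558.
Σwᵢyᵢ = 350·3 + 50·4 + 4·0 + 50·6 + 250·10 = 4050.
x* = 3558/704 = 5.05, y* = 4050/704 = 5.75.

(5.05, 5.75)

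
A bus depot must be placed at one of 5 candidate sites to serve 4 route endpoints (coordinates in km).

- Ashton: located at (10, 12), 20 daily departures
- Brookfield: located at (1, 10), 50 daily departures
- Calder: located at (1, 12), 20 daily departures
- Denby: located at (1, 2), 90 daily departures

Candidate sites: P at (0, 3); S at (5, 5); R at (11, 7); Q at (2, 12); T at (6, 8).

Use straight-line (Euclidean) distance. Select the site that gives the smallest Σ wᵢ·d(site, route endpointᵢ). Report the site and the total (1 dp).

P, total 931.0 km

Total weighted distance at each candidate:
  P (0, 3): total = 931.0
  S (5, 5): total = 1103.4
  R (11, 7): total = 1853.8
  Q (2, 12): total = 1196.3
  T (6, 8): total = 1213.4
Minimum is at P with total 931.0 km.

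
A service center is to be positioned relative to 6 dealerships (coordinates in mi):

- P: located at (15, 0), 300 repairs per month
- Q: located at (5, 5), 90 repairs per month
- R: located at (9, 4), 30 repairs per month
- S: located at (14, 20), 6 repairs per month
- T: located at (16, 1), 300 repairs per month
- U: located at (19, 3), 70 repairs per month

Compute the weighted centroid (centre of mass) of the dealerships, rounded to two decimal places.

The minimiser of Σwᵢ‖p−pᵢ‖² is the weighted centroid p* = (Σwᵢpᵢ)/(Σwᵢ).
Σwᵢ = 796.
Σwᵢxᵢ = 300·15 + 90·5 + 30·9 + 6·14 + 300·16 + 70·19 = 11434.
Σwᵢyᵢ = 300·0 + 90·5 + 30·4 + 6·20 + 300·1 + 70·3 = 1200.
x* = 11434/796 = 14.36, y* = 1200/796 = 1.51.

(14.36, 1.51)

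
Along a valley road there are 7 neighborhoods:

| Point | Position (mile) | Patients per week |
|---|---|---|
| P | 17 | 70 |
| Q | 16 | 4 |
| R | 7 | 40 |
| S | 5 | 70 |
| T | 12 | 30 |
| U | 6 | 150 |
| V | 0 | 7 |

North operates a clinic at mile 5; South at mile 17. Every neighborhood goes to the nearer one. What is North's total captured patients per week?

The indifferent point is the midpoint (5+17)/2 = 11; neighborhoods left of it (closer to North at 5) go to North, those right go to South.
  V at 0 (w=7) → North
  S at 5 (w=70) → North
  U at 6 (w=150) → North
  R at 7 (w=40) → North
  T at 12 (w=30) → South
  Q at 16 (w=4) → South
  P at 17 (w=70) → South
North captures 267; South captures 104.

267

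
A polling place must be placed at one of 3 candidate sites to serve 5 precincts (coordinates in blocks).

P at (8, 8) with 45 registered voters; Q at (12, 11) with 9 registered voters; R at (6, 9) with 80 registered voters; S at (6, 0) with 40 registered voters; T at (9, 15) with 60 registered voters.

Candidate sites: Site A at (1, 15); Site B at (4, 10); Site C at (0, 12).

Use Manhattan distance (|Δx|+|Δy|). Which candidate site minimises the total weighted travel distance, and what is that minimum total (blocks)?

Total weighted distance at each candidate:
  Site A (1, 15): total = 2925
  Site B (4, 10): total = 1671
  Site C (0, 12): total = 2817
Minimum is at Site B with total 1671 blocks.

Site B, total 1671 blocks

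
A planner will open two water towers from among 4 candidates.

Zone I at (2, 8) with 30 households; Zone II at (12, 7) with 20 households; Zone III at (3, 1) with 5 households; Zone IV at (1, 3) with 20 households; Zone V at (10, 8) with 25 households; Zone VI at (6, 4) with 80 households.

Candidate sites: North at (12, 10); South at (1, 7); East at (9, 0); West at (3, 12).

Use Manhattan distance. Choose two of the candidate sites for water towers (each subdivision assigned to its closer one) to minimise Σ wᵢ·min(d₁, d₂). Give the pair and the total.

{North, South}, total 980

Evaluate every pair (each demand assigned to the nearer of the two):
  {North, South}: total = 980
  {South, East}: total = 1160
  {South, West}: total = 1290
  {North, East}: total = 1335
  {East, West}: total = 1390
  {North, West}: total = 1465
Best pair: {North, South} with total 980.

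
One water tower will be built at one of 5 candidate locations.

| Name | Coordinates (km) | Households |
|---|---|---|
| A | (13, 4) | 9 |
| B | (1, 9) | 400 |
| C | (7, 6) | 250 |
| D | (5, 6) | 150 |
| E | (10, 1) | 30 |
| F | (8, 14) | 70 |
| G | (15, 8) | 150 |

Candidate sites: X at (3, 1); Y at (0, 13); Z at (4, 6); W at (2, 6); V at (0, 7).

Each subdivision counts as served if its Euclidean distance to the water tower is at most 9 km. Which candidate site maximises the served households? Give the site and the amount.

Coverage radius r = 9 km; a point is covered iff (Δx)²+(Δy)² ≤ 9² = 81.
  X (3, 1): covers {B, C, D, E} → 830
  Y (0, 13): covers {B, D, F} → 620
  Z (4, 6): covers {B, C, D, E, F} → 900
  W (2, 6): covers {B, C, D} → 800
  V (0, 7): covers {B, C, D} → 800
Maximum coverage at Z: 900 households.

Z, covering 900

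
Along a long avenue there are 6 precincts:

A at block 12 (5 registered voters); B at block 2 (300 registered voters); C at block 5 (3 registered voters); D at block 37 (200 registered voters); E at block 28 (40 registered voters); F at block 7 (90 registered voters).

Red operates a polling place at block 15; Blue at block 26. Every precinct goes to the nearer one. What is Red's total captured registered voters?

398

The indifferent point is the midpoint (15+26)/2 = 20.5; precincts left of it (closer to Red at 15) go to Red, those right go to Blue.
  B at 2 (w=300) → Red
  C at 5 (w=3) → Red
  F at 7 (w=90) → Red
  A at 12 (w=5) → Red
  E at 28 (w=40) → Blue
  D at 37 (w=200) → Blue
Red captures 398; Blue captures 240.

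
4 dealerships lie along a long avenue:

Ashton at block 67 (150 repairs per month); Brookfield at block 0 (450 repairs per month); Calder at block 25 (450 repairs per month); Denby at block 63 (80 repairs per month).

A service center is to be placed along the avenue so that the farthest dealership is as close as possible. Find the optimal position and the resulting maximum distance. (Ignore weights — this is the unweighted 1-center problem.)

The 1-center on a line is the midpoint of the two extreme points: leftmost at 0, rightmost at 67.
Optimal location = (0 + 67)/2 = 33.5; maximum distance = (67 − 0)/2 = 33.5.

location 33.5, max distance 33.5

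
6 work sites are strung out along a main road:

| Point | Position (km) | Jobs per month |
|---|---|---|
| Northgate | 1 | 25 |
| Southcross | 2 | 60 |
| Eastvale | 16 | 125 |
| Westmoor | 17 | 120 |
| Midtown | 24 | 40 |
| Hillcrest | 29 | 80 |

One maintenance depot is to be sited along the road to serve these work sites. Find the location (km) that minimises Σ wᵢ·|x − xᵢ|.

For a sum of weighted absolute distances on a line, the optimum is the weighted median (not the mean). Total weight W = 450; half-weight = 225.
Sort by position and accumulate weight:
  km 1 (Northgate, w=25) → cum 25
  km 2 (Southcross, w=60) → cum 85
  km 16 (Eastvale, w=125) → cum 210
  km 17 (Westmoor, w=120) → cum 330  ≥ 225 → median here
  km 24 (Midtown, w=40) → cum 370
  km 29 (Hillcrest, w=80) → cum 450
Optimal location: km 17.

x = 17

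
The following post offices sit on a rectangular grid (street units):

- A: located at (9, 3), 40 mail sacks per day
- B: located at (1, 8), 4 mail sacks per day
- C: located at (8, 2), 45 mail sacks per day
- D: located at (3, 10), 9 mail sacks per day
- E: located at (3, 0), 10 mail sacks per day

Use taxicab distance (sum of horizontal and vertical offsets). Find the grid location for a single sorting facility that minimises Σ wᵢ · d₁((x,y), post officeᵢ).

Manhattan distance separates: Σwᵢ(|x−xᵢ|+|y−yᵢ|) = Σwᵢ|x−xᵢ| + Σwᵢ|y−yᵢ|, so x and y are optimised independently as 1-D weighted medians.
Total weight W = 108; half = 54.
x-coordinate, sorted with cumulative weight:
  x=1 (B, w=4) cum 4
  x=3 (D, w=9) cum 13
  x=3 (E, w=10) cum 23
  x=8 (C, w=45) cum 68  ← median
  x=9 (A, w=40) cum 108
⇒ x* = 8
y-coordinate, sorted with cumulative weight:
  y=0 (E, w=10) cum 10
  y=2 (C, w=45) cum 55  ← median
  y=3 (A, w=40) cum 95
  y=8 (B, w=4) cum 99
  y=10 (D, w=9) cum 108
⇒ y* = 2

(8, 2)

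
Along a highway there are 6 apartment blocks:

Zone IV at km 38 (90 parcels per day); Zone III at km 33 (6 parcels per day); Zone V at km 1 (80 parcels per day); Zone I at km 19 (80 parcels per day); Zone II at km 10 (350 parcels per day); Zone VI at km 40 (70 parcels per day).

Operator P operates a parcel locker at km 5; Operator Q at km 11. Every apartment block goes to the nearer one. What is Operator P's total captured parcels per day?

The indifferent point is the midpoint (5+11)/2 = 8; apartment blocks left of it (closer to Operator P at 5) go to Operator P, those right go to Operator Q.
  Zone V at 1 (w=80) → Operator P
  Zone II at 10 (w=350) → Operator Q
  Zone I at 19 (w=80) → Operator Q
  Zone III at 33 (w=6) → Operator Q
  Zone IV at 38 (w=90) → Operator Q
  Zone VI at 40 (w=70) → Operator Q
Operator P captures 80; Operator Q captures 596.

80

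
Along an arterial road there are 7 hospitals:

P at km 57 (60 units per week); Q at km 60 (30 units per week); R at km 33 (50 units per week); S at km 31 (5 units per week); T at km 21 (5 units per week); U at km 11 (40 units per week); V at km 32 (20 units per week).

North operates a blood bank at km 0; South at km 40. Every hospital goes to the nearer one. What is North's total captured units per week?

40

The indifferent point is the midpoint (0+40)/2 = 20; hospitals left of it (closer to North at 0) go to North, those right go to South.
  U at 11 (w=40) → North
  T at 21 (w=5) → South
  S at 31 (w=5) → South
  V at 32 (w=20) → South
  R at 33 (w=50) → South
  P at 57 (w=60) → South
  Q at 60 (w=30) → South
North captures 40; South captures 170.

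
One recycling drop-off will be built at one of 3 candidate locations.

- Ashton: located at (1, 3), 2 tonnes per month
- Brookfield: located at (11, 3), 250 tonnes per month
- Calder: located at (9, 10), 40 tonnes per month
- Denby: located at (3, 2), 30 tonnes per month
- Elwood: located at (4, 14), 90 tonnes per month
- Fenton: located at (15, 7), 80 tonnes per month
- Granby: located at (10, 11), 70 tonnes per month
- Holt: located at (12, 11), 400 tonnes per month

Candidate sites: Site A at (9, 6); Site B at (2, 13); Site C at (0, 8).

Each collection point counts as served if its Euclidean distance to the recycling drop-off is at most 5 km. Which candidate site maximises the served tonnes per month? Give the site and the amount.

Site A, covering 290

Coverage radius r = 5 km; a point is covered iff (Δx)²+(Δy)² ≤ 5² = 25.
  Site A (9, 6): covers {Brookfield, Calder} → 290
  Site B (2, 13): covers {Elwood} → 90
  Site C (0, 8): covers {none} → 0
Maximum coverage at Site A: 290 tonnes per month.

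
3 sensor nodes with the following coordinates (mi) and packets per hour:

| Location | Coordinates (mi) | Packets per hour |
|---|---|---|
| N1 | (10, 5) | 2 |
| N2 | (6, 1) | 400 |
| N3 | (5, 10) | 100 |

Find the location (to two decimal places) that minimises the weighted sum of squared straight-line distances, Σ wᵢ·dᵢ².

The minimiser of Σwᵢ‖p−pᵢ‖² is the weighted centroid p* = (Σwᵢpᵢ)/(Σwᵢ).
Σwᵢ = 502.
Σwᵢxᵢ = 2·10 + 400·6 + 100·5 = 2920.
Σwᵢyᵢ = 2·5 + 400·1 + 100·10 = 1410.
x* = 2920/502 = 5.82, y* = 1410/502 = 2.81.

(5.82, 2.81)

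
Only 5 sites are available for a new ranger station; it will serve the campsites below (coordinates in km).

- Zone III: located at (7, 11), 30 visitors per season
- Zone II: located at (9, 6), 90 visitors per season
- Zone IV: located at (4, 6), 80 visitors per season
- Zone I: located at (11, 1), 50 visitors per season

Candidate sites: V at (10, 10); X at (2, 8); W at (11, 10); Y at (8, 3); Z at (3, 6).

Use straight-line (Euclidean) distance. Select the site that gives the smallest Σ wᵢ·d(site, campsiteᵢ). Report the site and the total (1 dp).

Y, total 1106.8 km

Total weighted distance at each candidate:
  V (10, 10): total = 1495.6
  X (2, 8): total = 1626.5
  W (11, 10): total = 1621.2
  Y (8, 3): total = 1106.8
  Z (3, 6): total = 1283.8
Minimum is at Y with total 1106.8 km.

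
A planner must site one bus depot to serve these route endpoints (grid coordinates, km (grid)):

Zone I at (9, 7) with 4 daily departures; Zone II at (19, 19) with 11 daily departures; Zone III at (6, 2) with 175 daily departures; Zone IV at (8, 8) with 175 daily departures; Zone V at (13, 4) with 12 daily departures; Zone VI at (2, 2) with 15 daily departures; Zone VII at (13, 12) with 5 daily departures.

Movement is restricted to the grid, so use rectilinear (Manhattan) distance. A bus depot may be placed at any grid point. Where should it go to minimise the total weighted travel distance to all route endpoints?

Manhattan distance separates: Σwᵢ(|x−xᵢ|+|y−yᵢ|) = Σwᵢ|x−xᵢ| + Σwᵢ|y−yᵢ|, so x and y are optimised independently as 1-D weighted medians.
Total weight W = 397; half = 198.5.
x-coordinate, sorted with cumulative weight:
  x=2 (Zone VI, w=15) cum 15
  x=6 (Zone III, w=175) cum 190
  x=8 (Zone IV, w=175) cum 365  ← median
  x=9 (Zone I, w=4) cum 369
  x=13 (Zone V, w=12) cum 381
  x=13 (Zone VII, w=5) cum 386
  x=19 (Zone II, w=11) cum 397
⇒ x* = 8
y-coordinate, sorted with cumulative weight:
  y=2 (Zone III, w=175) cum 175
  y=2 (Zone VI, w=15) cum 190
  y=4 (Zone V, w=12) cum 202  ← median
  y=7 (Zone I, w=4) cum 206
  y=8 (Zone IV, w=175) cum 381
  y=12 (Zone VII, w=5) cum 386
  y=19 (Zone II, w=11) cum 397
⇒ y* = 4

(8, 4)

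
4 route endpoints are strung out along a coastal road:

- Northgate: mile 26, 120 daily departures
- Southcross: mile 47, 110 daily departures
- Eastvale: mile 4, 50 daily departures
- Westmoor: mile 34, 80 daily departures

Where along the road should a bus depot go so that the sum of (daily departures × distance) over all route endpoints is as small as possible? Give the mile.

For a sum of weighted absolute distances on a line, the optimum is the weighted median (not the mean). Total weight W = 360; half-weight = 180.
Sort by position and accumulate weight:
  mile 4 (Eastvale, w=50) → cum 50
  mile 26 (Northgate, w=120) → cum 170
  mile 34 (Westmoor, w=80) → cum 250  ≥ 180 → median here
  mile 47 (Southcross, w=110) → cum 360
Optimal location: mile 34.

x = 34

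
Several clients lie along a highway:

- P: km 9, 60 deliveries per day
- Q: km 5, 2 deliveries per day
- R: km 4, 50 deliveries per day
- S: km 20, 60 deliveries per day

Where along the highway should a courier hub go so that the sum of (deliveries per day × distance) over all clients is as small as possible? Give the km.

For a sum of weighted absolute distances on a line, the optimum is the weighted median (not the mean). Total weight W = 172; half-weight = 86.
Sort by position and accumulate weight:
  km 4 (R, w=50) → cum 50
  km 5 (Q, w=2) → cum 52
  km 9 (P, w=60) → cum 112  ≥ 86 → median here
  km 20 (S, w=60) → cum 172
Optimal location: km 9.

x = 9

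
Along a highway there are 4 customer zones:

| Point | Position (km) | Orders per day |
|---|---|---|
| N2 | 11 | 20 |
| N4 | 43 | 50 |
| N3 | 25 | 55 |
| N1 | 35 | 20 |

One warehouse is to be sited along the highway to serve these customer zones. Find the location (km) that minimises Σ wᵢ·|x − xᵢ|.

x = 25

For a sum of weighted absolute distances on a line, the optimum is the weighted median (not the mean). Total weight W = 145; half-weight = 72.5.
Sort by position and accumulate weight:
  km 11 (N2, w=20) → cum 20
  km 25 (N3, w=55) → cum 75  ≥ 72.5 → median here
  km 35 (N1, w=20) → cum 95
  km 43 (N4, w=50) → cum 145
Optimal location: km 25.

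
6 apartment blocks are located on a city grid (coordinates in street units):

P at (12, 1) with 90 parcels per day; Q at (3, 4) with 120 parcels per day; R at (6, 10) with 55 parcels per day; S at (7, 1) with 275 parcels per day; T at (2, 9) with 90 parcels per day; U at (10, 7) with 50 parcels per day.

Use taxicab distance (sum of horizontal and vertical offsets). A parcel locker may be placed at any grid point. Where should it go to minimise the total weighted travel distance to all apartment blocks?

Manhattan distance separates: Σwᵢ(|x−xᵢ|+|y−yᵢ|) = Σwᵢ|x−xᵢ| + Σwᵢ|y−yᵢ|, so x and y are optimised independently as 1-D weighted medians.
Total weight W = 680; half = 340.
x-coordinate, sorted with cumulative weight:
  x=2 (T, w=90) cum 90
  x=3 (Q, w=120) cum 210
  x=6 (R, w=55) cum 265
  x=7 (S, w=275) cum 540  ← median
  x=10 (U, w=50) cum 590
  x=12 (P, w=90) cum 680
⇒ x* = 7
y-coordinate, sorted with cumulative weight:
  y=1 (P, w=90) cum 90
  y=1 (S, w=275) cum 365  ← median
  y=4 (Q, w=120) cum 485
  y=7 (U, w=50) cum 535
  y=9 (T, w=90) cum 625
  y=10 (R, w=55) cum 680
⇒ y* = 1

(7, 1)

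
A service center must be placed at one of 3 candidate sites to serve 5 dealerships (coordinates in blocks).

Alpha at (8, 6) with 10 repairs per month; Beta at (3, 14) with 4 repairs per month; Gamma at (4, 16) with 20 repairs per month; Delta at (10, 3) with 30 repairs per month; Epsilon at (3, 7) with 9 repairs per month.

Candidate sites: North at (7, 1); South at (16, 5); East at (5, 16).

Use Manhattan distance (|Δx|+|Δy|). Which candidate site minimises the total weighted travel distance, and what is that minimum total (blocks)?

North, total 728 blocks

Total weighted distance at each candidate:
  North (7, 1): total = 728
  South (16, 5): total = 1013
  East (5, 16): total = 805
Minimum is at North with total 728 blocks.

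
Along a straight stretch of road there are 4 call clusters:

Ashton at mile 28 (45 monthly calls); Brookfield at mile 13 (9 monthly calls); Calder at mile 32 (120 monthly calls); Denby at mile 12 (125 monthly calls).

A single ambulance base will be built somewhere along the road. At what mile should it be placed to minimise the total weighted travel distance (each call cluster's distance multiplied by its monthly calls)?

For a sum of weighted absolute distances on a line, the optimum is the weighted median (not the mean). Total weight W = 299; half-weight = 149.5.
Sort by position and accumulate weight:
  mile 12 (Denby, w=125) → cum 125
  mile 13 (Brookfield, w=9) → cum 134
  mile 28 (Ashton, w=45) → cum 179  ≥ 149.5 → median here
  mile 32 (Calder, w=120) → cum 299
Optimal location: mile 28.

x = 28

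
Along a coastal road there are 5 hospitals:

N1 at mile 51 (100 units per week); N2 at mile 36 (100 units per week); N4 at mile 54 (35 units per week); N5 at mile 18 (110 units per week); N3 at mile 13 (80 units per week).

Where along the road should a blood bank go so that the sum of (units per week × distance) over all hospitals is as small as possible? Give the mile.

x = 36

For a sum of weighted absolute distances on a line, the optimum is the weighted median (not the mean). Total weight W = 425; half-weight = 212.5.
Sort by position and accumulate weight:
  mile 13 (N3, w=80) → cum 80
  mile 18 (N5, w=110) → cum 190
  mile 36 (N2, w=100) → cum 290  ≥ 212.5 → median here
  mile 51 (N1, w=100) → cum 390
  mile 54 (N4, w=35) → cum 425
Optimal location: mile 36.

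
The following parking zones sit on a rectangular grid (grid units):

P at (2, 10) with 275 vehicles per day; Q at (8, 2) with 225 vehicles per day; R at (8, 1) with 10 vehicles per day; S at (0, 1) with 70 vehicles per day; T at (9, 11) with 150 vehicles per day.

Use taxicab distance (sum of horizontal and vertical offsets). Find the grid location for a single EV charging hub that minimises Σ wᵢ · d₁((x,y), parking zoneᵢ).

(8, 10)

Manhattan distance separates: Σwᵢ(|x−xᵢ|+|y−yᵢ|) = Σwᵢ|x−xᵢ| + Σwᵢ|y−yᵢ|, so x and y are optimised independently as 1-D weighted medians.
Total weight W = 730; half = 365.
x-coordinate, sorted with cumulative weight:
  x=0 (S, w=70) cum 70
  x=2 (P, w=275) cum 345
  x=8 (Q, w=225) cum 570  ← median
  x=8 (R, w=10) cum 580
  x=9 (T, w=150) cum 730
⇒ x* = 8
y-coordinate, sorted with cumulative weight:
  y=1 (R, w=10) cum 10
  y=1 (S, w=70) cum 80
  y=2 (Q, w=225) cum 305
  y=10 (P, w=275) cum 580  ← median
  y=11 (T, w=150) cum 730
⇒ y* = 10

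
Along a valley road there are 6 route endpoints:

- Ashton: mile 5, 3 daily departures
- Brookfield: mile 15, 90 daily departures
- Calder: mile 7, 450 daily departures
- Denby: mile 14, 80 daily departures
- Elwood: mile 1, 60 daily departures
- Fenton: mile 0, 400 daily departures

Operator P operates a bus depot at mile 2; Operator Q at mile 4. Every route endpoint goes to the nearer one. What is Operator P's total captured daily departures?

460

The indifferent point is the midpoint (2+4)/2 = 3; route endpoints left of it (closer to Operator P at 2) go to Operator P, those right go to Operator Q.
  Fenton at 0 (w=400) → Operator P
  Elwood at 1 (w=60) → Operator P
  Ashton at 5 (w=3) → Operator Q
  Calder at 7 (w=450) → Operator Q
  Denby at 14 (w=80) → Operator Q
  Brookfield at 15 (w=90) → Operator Q
Operator P captures 460; Operator Q captures 623.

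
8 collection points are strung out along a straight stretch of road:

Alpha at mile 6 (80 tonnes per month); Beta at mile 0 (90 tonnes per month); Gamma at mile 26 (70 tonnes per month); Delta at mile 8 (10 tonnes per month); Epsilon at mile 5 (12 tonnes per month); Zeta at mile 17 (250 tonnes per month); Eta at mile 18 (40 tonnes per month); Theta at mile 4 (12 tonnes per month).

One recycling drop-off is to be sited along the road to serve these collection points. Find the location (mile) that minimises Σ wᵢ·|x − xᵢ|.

x = 17

For a sum of weighted absolute distances on a line, the optimum is the weighted median (not the mean). Total weight W = 564; half-weight = 282.
Sort by position and accumulate weight:
  mile 0 (Beta, w=90) → cum 90
  mile 4 (Theta, w=12) → cum 102
  mile 5 (Epsilon, w=12) → cum 114
  mile 6 (Alpha, w=80) → cum 194
  mile 8 (Delta, w=10) → cum 204
  mile 17 (Zeta, w=250) → cum 454  ≥ 282 → median here
  mile 18 (Eta, w=40) → cum 494
  mile 26 (Gamma, w=70) → cum 564
Optimal location: mile 17.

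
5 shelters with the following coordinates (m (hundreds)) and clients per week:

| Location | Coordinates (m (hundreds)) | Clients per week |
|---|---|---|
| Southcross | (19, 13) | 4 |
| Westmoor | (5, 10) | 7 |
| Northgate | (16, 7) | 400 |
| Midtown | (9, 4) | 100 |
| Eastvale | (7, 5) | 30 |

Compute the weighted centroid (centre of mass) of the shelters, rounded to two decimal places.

The minimiser of Σwᵢ‖p−pᵢ‖² is the weighted centroid p* = (Σwᵢpᵢ)/(Σwᵢ).
Σwᵢ = 541.
Σwᵢxᵢ = 4·19 + 7·5 + 400·16 + 100·9 + 30·7 = 7621.
Σwᵢyᵢ = 4·13 + 7·10 + 400·7 + 100·4 + 30·5 = 3472.
x* = 7621/541 = 14.09, y* = 3472/541 = 6.42.

(14.09, 6.42)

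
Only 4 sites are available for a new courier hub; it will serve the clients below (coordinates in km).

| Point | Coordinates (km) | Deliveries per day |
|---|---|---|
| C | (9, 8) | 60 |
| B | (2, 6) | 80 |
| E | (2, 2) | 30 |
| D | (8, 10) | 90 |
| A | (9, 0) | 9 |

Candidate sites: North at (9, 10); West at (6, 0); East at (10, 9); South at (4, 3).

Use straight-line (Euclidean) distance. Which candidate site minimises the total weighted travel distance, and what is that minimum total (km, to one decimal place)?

North, total 1263.9 km

Total weighted distance at each candidate:
  North (9, 10): total = 1263.9
  West (6, 0): total = 2168.5
  East (10, 9): total = 1370.0
  South (4, 3): total = 1557.9
Minimum is at North with total 1263.9 km.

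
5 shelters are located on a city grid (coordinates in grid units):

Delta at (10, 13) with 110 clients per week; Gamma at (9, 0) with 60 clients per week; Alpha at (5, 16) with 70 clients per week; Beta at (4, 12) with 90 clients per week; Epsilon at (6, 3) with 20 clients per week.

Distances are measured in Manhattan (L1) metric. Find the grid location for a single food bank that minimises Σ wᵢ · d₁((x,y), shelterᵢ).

(6, 13)

Manhattan distance separates: Σwᵢ(|x−xᵢ|+|y−yᵢ|) = Σwᵢ|x−xᵢ| + Σwᵢ|y−yᵢ|, so x and y are optimised independently as 1-D weighted medians.
Total weight W = 350; half = 175.
x-coordinate, sorted with cumulative weight:
  x=4 (Beta, w=90) cum 90
  x=5 (Alpha, w=70) cum 160
  x=6 (Epsilon, w=20) cum 180  ← median
  x=9 (Gamma, w=60) cum 240
  x=10 (Delta, w=110) cum 350
⇒ x* = 6
y-coordinate, sorted with cumulative weight:
  y=0 (Gamma, w=60) cum 60
  y=3 (Epsilon, w=20) cum 80
  y=12 (Beta, w=90) cum 170
  y=13 (Delta, w=110) cum 280  ← median
  y=16 (Alpha, w=70) cum 350
⇒ y* = 13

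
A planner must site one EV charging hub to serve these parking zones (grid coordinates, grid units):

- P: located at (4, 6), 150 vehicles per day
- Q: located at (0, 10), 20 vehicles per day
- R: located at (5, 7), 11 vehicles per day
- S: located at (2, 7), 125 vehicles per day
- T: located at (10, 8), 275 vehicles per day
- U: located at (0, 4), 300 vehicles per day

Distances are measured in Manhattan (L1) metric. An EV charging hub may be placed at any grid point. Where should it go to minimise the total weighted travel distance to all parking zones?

(2, 6)

Manhattan distance separates: Σwᵢ(|x−xᵢ|+|y−yᵢ|) = Σwᵢ|x−xᵢ| + Σwᵢ|y−yᵢ|, so x and y are optimised independently as 1-D weighted medians.
Total weight W = 881; half = 440.5.
x-coordinate, sorted with cumulative weight:
  x=0 (Q, w=20) cum 20
  x=0 (U, w=300) cum 320
  x=2 (S, w=125) cum 445  ← median
  x=4 (P, w=150) cum 595
  x=5 (R, w=11) cum 606
  x=10 (T, w=275) cum 881
⇒ x* = 2
y-coordinate, sorted with cumulative weight:
  y=4 (U, w=300) cum 300
  y=6 (P, w=150) cum 450  ← median
  y=7 (R, w=11) cum 461
  y=7 (S, w=125) cum 586
  y=8 (T, w=275) cum 861
  y=10 (Q, w=20) cum 881
⇒ y* = 6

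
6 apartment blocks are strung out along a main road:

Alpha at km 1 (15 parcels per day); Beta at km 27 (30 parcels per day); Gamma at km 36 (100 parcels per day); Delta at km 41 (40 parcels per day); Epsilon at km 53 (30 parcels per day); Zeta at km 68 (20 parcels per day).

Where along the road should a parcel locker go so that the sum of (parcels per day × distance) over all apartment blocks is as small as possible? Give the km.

For a sum of weighted absolute distances on a line, the optimum is the weighted median (not the mean). Total weight W = 235; half-weight = 117.5.
Sort by position and accumulate weight:
  km 1 (Alpha, w=15) → cum 15
  km 27 (Beta, w=30) → cum 45
  km 36 (Gamma, w=100) → cum 145  ≥ 117.5 → median here
  km 41 (Delta, w=40) → cum 185
  km 53 (Epsilon, w=30) → cum 215
  km 68 (Zeta, w=20) → cum 235
Optimal location: km 36.

x = 36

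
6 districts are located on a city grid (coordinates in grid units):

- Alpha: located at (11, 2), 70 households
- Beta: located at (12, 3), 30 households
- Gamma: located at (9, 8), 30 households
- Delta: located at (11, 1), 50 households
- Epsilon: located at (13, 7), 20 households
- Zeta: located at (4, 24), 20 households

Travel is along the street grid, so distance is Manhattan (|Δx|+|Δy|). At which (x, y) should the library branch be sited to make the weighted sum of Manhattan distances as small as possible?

(11, 2)

Manhattan distance separates: Σwᵢ(|x−xᵢ|+|y−yᵢ|) = Σwᵢ|x−xᵢ| + Σwᵢ|y−yᵢ|, so x and y are optimised independently as 1-D weighted medians.
Total weight W = 220; half = 110.
x-coordinate, sorted with cumulative weight:
  x=4 (Zeta, w=20) cum 20
  x=9 (Gamma, w=30) cum 50
  x=11 (Alpha, w=70) cum 120  ← median
  x=11 (Delta, w=50) cum 170
  x=12 (Beta, w=30) cum 200
  x=13 (Epsilon, w=20) cum 220
⇒ x* = 11
y-coordinate, sorted with cumulative weight:
  y=1 (Delta, w=50) cum 50
  y=2 (Alpha, w=70) cum 120  ← median
  y=3 (Beta, w=30) cum 150
  y=7 (Epsilon, w=20) cum 170
  y=8 (Gamma, w=30) cum 200
  y=24 (Zeta, w=20) cum 220
⇒ y* = 2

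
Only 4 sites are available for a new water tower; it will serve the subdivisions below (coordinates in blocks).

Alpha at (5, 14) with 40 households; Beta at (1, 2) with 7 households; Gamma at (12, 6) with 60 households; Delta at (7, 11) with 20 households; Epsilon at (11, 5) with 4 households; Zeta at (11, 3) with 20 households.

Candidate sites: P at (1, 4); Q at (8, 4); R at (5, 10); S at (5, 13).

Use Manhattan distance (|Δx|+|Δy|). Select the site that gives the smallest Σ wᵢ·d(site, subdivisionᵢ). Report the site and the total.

Q, total 1199 blocks

Total weighted distance at each candidate:
  P (1, 4): total = 1878
  Q (8, 4): total = 1199
  R (5, 10): total = 1268
  S (5, 13): total = 1441
Minimum is at Q with total 1199 blocks.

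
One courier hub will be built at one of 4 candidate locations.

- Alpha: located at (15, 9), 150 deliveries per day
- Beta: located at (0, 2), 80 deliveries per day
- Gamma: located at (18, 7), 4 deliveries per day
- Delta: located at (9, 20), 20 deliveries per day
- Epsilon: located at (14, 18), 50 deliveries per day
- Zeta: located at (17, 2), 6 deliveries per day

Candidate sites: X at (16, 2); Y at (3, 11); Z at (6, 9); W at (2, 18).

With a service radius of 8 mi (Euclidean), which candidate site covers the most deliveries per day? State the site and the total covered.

X, covering 160

Coverage radius r = 8 mi; a point is covered iff (Δx)²+(Δy)² ≤ 8² = 64.
  X (16, 2): covers {Alpha, Gamma, Zeta} → 160
  Y (3, 11): covers {none} → 0
  Z (6, 9): covers {none} → 0
  W (2, 18): covers {Delta} → 20
Maximum coverage at X: 160 deliveries per day.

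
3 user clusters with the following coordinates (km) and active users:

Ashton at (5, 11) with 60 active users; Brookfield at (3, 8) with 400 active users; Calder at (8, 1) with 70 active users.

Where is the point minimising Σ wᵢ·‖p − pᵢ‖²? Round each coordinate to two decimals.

(3.89, 7.42)

The minimiser of Σwᵢ‖p−pᵢ‖² is the weighted centroid p* = (Σwᵢpᵢ)/(Σwᵢ).
Σwᵢ = 530.
Σwᵢxᵢ = 60·5 + 400·3 + 70·8 = 2060.
Σwᵢyᵢ = 60·11 + 400·8 + 70·1 = 3930.
x* = 2060/530 = 3.89, y* = 3930/530 = 7.42.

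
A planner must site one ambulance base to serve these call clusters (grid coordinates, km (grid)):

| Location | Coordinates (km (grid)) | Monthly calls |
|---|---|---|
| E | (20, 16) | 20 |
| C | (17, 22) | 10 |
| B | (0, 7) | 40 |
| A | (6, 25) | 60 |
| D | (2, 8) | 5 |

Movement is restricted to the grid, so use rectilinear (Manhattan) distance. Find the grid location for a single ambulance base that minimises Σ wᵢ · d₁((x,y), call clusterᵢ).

(6, 22)

Manhattan distance separates: Σwᵢ(|x−xᵢ|+|y−yᵢ|) = Σwᵢ|x−xᵢ| + Σwᵢ|y−yᵢ|, so x and y are optimised independently as 1-D weighted medians.
Total weight W = 135; half = 67.5.
x-coordinate, sorted with cumulative weight:
  x=0 (B, w=40) cum 40
  x=2 (D, w=5) cum 45
  x=6 (A, w=60) cum 105  ← median
  x=17 (C, w=10) cum 115
  x=20 (E, w=20) cum 135
⇒ x* = 6
y-coordinate, sorted with cumulative weight:
  y=7 (B, w=40) cum 40
  y=8 (D, w=5) cum 45
  y=16 (E, w=20) cum 65
  y=22 (C, w=10) cum 75  ← median
  y=25 (A, w=60) cum 135
⇒ y* = 22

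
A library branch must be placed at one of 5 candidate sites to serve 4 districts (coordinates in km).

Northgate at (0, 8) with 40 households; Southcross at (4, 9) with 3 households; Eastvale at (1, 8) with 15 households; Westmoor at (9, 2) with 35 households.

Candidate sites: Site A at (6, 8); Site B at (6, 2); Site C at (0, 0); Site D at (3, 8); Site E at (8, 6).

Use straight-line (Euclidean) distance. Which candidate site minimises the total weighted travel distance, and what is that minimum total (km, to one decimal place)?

Site D, total 451.2 km

Total weighted distance at each candidate:
  Site A (6, 8): total = 556.5
  Site B (6, 2): total = 583.4
  Site C (0, 0): total = 793.2
  Site D (3, 8): total = 451.2
  Site E (8, 6): total = 598.4
Minimum is at Site D with total 451.2 km.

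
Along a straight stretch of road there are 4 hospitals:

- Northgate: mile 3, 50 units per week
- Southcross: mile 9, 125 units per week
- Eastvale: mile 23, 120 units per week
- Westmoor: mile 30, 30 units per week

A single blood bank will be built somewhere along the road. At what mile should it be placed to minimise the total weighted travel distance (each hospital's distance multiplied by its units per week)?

For a sum of weighted absolute distances on a line, the optimum is the weighted median (not the mean). Total weight W = 325; half-weight = 162.5.
Sort by position and accumulate weight:
  mile 3 (Northgate, w=50) → cum 50
  mile 9 (Southcross, w=125) → cum 175  ≥ 162.5 → median here
  mile 23 (Eastvale, w=120) → cum 295
  mile 30 (Westmoor, w=30) → cum 325
Optimal location: mile 9.

x = 9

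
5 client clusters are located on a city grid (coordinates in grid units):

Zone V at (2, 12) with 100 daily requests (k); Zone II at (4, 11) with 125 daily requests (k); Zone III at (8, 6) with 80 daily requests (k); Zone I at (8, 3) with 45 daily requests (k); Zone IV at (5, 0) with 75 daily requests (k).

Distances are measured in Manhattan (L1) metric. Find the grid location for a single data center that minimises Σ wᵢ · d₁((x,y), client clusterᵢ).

(4, 11)

Manhattan distance separates: Σwᵢ(|x−xᵢ|+|y−yᵢ|) = Σwᵢ|x−xᵢ| + Σwᵢ|y−yᵢ|, so x and y are optimised independently as 1-D weighted medians.
Total weight W = 425; half = 212.5.
x-coordinate, sorted with cumulative weight:
  x=2 (Zone V, w=100) cum 100
  x=4 (Zone II, w=125) cum 225  ← median
  x=5 (Zone IV, w=75) cum 300
  x=8 (Zone III, w=80) cum 380
  x=8 (Zone I, w=45) cum 425
⇒ x* = 4
y-coordinate, sorted with cumulative weight:
  y=0 (Zone IV, w=75) cum 75
  y=3 (Zone I, w=45) cum 120
  y=6 (Zone III, w=80) cum 200
  y=11 (Zone II, w=125) cum 325  ← median
  y=12 (Zone V, w=100) cum 425
⇒ y* = 11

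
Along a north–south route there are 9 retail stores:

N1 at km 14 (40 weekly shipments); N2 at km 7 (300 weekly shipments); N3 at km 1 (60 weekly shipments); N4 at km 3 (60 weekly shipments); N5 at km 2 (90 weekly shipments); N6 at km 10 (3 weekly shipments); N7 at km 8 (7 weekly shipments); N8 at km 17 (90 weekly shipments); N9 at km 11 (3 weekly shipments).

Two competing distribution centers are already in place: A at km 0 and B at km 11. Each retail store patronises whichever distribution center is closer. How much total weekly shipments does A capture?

210

The indifferent point is the midpoint (0+11)/2 = 5.5; retail stores left of it (closer to A at 0) go to A, those right go to B.
  N3 at 1 (w=60) → A
  N5 at 2 (w=90) → A
  N4 at 3 (w=60) → A
  N2 at 7 (w=300) → B
  N7 at 8 (w=7) → B
  N6 at 10 (w=3) → B
  N9 at 11 (w=3) → B
  N1 at 14 (w=40) → B
  N8 at 17 (w=90) → B
A captures 210; B captures 443.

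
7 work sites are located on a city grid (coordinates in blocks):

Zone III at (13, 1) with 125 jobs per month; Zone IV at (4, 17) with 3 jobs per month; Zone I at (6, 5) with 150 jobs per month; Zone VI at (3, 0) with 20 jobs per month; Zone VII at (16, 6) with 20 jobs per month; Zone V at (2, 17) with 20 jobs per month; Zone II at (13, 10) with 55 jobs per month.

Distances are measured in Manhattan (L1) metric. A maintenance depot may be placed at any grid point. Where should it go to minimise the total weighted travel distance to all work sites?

(13, 5)

Manhattan distance separates: Σwᵢ(|x−xᵢ|+|y−yᵢ|) = Σwᵢ|x−xᵢ| + Σwᵢ|y−yᵢ|, so x and y are optimised independently as 1-D weighted medians.
Total weight W = 393; half = 196.5.
x-coordinate, sorted with cumulative weight:
  x=2 (Zone V, w=20) cum 20
  x=3 (Zone VI, w=20) cum 40
  x=4 (Zone IV, w=3) cum 43
  x=6 (Zone I, w=150) cum 193
  x=13 (Zone III, w=125) cum 318  ← median
  x=13 (Zone II, w=55) cum 373
  x=16 (Zone VII, w=20) cum 393
⇒ x* = 13
y-coordinate, sorted with cumulative weight:
  y=0 (Zone VI, w=20) cum 20
  y=1 (Zone III, w=125) cum 145
  y=5 (Zone I, w=150) cum 295  ← median
  y=6 (Zone VII, w=20) cum 315
  y=10 (Zone II, w=55) cum 370
  y=17 (Zone IV, w=3) cum 373
  y=17 (Zone V, w=20) cum 393
⇒ y* = 5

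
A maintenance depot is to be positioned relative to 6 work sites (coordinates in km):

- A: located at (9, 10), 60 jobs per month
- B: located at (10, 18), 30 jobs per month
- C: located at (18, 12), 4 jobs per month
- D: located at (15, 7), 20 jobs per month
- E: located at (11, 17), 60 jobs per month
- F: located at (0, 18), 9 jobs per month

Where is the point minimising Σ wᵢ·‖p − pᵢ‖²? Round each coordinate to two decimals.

The minimiser of Σwᵢ‖p−pᵢ‖² is the weighted centroid p* = (Σwᵢpᵢ)/(Σwᵢ).
Σwᵢ = 183.
Σwᵢxᵢ = 60·9 + 30·10 + 4·18 + 20·15 + 60·11 + 9·0 = 1872.
Σwᵢyᵢ = 60·10 + 30·18 + 4·12 + 20·7 + 60·17 + 9·18 = 2510.
x* = 1872/183 = 10.23, y* = 2510/183 = 13.72.

(10.23, 13.72)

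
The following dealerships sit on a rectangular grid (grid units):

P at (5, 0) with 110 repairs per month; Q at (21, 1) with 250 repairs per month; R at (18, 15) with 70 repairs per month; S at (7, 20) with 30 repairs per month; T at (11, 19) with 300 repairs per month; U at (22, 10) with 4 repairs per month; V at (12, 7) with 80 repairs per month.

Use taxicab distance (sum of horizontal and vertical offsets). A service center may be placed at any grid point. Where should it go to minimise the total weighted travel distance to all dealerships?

(11, 7)

Manhattan distance separates: Σwᵢ(|x−xᵢ|+|y−yᵢ|) = Σwᵢ|x−xᵢ| + Σwᵢ|y−yᵢ|, so x and y are optimised independently as 1-D weighted medians.
Total weight W = 844; half = 422.
x-coordinate, sorted with cumulative weight:
  x=5 (P, w=110) cum 110
  x=7 (S, w=30) cum 140
  x=11 (T, w=300) cum 440  ← median
  x=12 (V, w=80) cum 520
  x=18 (R, w=70) cum 590
  x=21 (Q, w=250) cum 840
  x=22 (U, w=4) cum 844
⇒ x* = 11
y-coordinate, sorted with cumulative weight:
  y=0 (P, w=110) cum 110
  y=1 (Q, w=250) cum 360
  y=7 (V, w=80) cum 440  ← median
  y=10 (U, w=4) cum 444
  y=15 (R, w=70) cum 514
  y=19 (T, w=300) cum 814
  y=20 (S, w=30) cum 844
⇒ y* = 7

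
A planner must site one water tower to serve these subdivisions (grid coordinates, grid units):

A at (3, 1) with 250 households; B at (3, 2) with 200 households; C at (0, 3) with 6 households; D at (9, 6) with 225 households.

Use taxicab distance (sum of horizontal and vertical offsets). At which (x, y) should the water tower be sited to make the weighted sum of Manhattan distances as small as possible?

(3, 2)

Manhattan distance separates: Σwᵢ(|x−xᵢ|+|y−yᵢ|) = Σwᵢ|x−xᵢ| + Σwᵢ|y−yᵢ|, so x and y are optimised independently as 1-D weighted medians.
Total weight W = 681; half = 340.5.
x-coordinate, sorted with cumulative weight:
  x=0 (C, w=6) cum 6
  x=3 (A, w=250) cum 256
  x=3 (B, w=200) cum 456  ← median
  x=9 (D, w=225) cum 681
⇒ x* = 3
y-coordinate, sorted with cumulative weight:
  y=1 (A, w=250) cum 250
  y=2 (B, w=200) cum 450  ← median
  y=3 (C, w=6) cum 456
  y=6 (D, w=225) cum 681
⇒ y* = 2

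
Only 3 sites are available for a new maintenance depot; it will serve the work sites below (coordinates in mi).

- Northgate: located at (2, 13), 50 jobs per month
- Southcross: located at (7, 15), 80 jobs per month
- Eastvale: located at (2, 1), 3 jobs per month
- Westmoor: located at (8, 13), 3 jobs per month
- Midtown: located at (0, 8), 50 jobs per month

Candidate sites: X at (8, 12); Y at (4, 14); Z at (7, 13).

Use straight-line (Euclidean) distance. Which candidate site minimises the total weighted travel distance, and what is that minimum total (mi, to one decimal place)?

Y, total 777.2 mi

Total weighted distance at each candidate:
  X (8, 12): total = 1044.9
  Y (4, 14): total = 777.2
  Z (7, 13): total = 882.1
Minimum is at Y with total 777.2 mi.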